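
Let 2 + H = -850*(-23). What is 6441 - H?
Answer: -13107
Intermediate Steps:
H = 19548 (H = -2 - 850*(-23) = -2 + 19550 = 19548)
6441 - H = 6441 - 1*19548 = 6441 - 19548 = -13107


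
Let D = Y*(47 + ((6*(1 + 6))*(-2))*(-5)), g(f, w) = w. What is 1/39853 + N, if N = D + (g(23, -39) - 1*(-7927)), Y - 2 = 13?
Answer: 593530730/39853 ≈ 14893.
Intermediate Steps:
Y = 15 (Y = 2 + 13 = 15)
D = 7005 (D = 15*(47 + ((6*(1 + 6))*(-2))*(-5)) = 15*(47 + ((6*7)*(-2))*(-5)) = 15*(47 + (42*(-2))*(-5)) = 15*(47 - 84*(-5)) = 15*(47 + 420) = 15*467 = 7005)
N = 14893 (N = 7005 + (-39 - 1*(-7927)) = 7005 + (-39 + 7927) = 7005 + 7888 = 14893)
1/39853 + N = 1/39853 + 14893 = 593530730/39853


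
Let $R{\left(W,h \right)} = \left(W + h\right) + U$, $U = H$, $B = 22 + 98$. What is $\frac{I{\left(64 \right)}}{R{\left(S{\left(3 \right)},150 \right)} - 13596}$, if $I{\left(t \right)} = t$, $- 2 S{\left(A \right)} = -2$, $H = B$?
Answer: $- \frac{64}{13325} \approx -0.004803$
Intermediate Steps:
$B = 120$
$H = 120$
$U = 120$
$S{\left(A \right)} = 1$ ($S{\left(A \right)} = \left(- \frac{1}{2}\right) \left(-2\right) = 1$)
$R{\left(W,h \right)} = 120 + W + h$ ($R{\left(W,h \right)} = \left(W + h\right) + 120 = 120 + W + h$)
$\frac{I{\left(64 \right)}}{R{\left(S{\left(3 \right)},150 \right)} - 13596} = \frac{64}{\left(120 + 1 + 150\right) - 13596} = \frac{64}{271 - 13596} = \frac{64}{-13325} = 64 \left(- \frac{1}{13325}\right) = - \frac{64}{13325}$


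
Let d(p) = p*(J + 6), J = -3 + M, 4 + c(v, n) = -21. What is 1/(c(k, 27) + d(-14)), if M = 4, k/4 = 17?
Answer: -1/123 ≈ -0.0081301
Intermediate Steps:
k = 68 (k = 4*17 = 68)
c(v, n) = -25 (c(v, n) = -4 - 21 = -25)
J = 1 (J = -3 + 4 = 1)
d(p) = 7*p (d(p) = p*(1 + 6) = p*7 = 7*p)
1/(c(k, 27) + d(-14)) = 1/(-25 + 7*(-14)) = 1/(-25 - 98) = 1/(-123) = -1/123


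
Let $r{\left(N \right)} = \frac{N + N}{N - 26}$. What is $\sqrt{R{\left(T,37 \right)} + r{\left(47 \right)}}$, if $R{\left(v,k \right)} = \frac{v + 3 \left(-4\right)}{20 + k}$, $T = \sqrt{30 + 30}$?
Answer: $\frac{\sqrt{679098 + 5586 \sqrt{15}}}{399} \approx 2.098$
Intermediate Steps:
$T = 2 \sqrt{15}$ ($T = \sqrt{60} = 2 \sqrt{15} \approx 7.746$)
$r{\left(N \right)} = \frac{2 N}{-26 + N}$
$R{\left(v,k \right)} = \frac{-12 + v}{20 + k}$ ($R{\left(v,k \right)} = \frac{v - 12}{20 + k} = \frac{-12 + v}{20 + k}$)
$\sqrt{R{\left(T,37 \right)} + r{\left(47 \right)}} = \sqrt{\frac{-12 + 2 \sqrt{15}}{20 + 37} + 2 \cdot 47 \frac{1}{-26 + 47}} = \sqrt{\frac{-12 + 2 \sqrt{15}}{57} + 2 \cdot 47 \cdot \frac{1}{21}} = \sqrt{\left(- \frac{4}{19} + \frac{2 \sqrt{15}}{57}\right) + \frac{94}{21}} = \sqrt{\frac{1702}{399} + \frac{2 \sqrt{15}}{57}}$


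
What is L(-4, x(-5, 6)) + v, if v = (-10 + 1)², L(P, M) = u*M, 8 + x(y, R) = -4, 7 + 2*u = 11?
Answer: 57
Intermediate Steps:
u = 2 (u = -7/2 + (½)*11 = -7/2 + 11/2 = 2)
x(y, R) = -12 (x(y, R) = -8 - 4 = -12)
L(P, M) = 2*M
v = 81 (v = (-9)² = 81)
L(-4, x(-5, 6)) + v = 2*(-12) + 81 = -24 + 81 = 57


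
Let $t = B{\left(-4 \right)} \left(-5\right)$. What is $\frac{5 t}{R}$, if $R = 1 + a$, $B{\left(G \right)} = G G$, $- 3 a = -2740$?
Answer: $- \frac{1200}{2743} \approx -0.43748$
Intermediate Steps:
$a = \frac{2740}{3}$ ($a = \left(- \frac{1}{3}\right) \left(-2740\right) = \frac{2740}{3} \approx 913.33$)
$B{\left(G \right)} = G^{2}$
$t = -80$ ($t = \left(-4\right)^{2} \left(-5\right) = 16 \left(-5\right) = -80$)
$R = \frac{2743}{3}$ ($R = 1 + \frac{2740}{3} = \frac{2743}{3} \approx 914.33$)
$\frac{5 t}{R} = \frac{5 \left(-80\right)}{\frac{2743}{3}} = \left(-400\right) \frac{3}{2743} = - \frac{1200}{2743}$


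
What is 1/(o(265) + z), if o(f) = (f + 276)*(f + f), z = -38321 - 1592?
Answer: 1/246817 ≈ 4.0516e-6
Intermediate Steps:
z = -39913
o(f) = 2*f*(276 + f) (o(f) = (276 + f)*(2*f) = 2*f*(276 + f))
1/(o(265) + z) = 1/(2*265*(276 + 265) - 39913) = 1/(2*265*541 - 39913) = 1/(286730 - 39913) = 1/246817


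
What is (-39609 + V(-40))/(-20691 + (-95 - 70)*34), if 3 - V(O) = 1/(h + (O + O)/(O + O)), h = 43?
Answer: 1742665/1157244 ≈ 1.5059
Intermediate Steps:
V(O) = 131/44 (V(O) = 3 - 1/(43 + (O + O)/(O + O)) = 3 - 1/(43 + (2*O)/((2*O))) = 3 - 1/(43 + (2*O)*(1/(2*O))) = 3 - 1/(43 + 1) = 3 - 1/44 = 131/44)
(-39609 + V(-40))/(-20691 + (-95 - 70)*34) = (-39609 + 131/44)/(-20691 + (-95 - 70)*34) = -1742665/(44*(-20691 - 165*34)) = -1742665/(44*(-20691 - 5610)) = -1742665/44/(-26301) = -1742665/44*(-1/26301) = 1742665/1157244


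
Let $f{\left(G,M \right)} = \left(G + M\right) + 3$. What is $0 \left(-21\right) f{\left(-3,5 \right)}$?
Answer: $0$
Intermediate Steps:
$f{\left(G,M \right)} = 3 + G + M$
$0 \left(-21\right) f{\left(-3,5 \right)} = 0 \left(-21\right) \left(3 - 3 + 5\right) = 0 \cdot 5 = 0$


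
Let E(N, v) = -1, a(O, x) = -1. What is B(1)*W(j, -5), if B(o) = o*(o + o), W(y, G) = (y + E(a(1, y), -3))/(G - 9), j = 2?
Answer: -⅐ ≈ -0.14286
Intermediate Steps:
W(y, G) = (-1 + y)/(-9 + G) (W(y, G) = (y - 1)/(G - 9) = (-1 + y)/(-9 + G))
B(o) = 2*o² (B(o) = o*(2*o) = 2*o²)
B(1)*W(j, -5) = (2*1²)*((-1 + 2)/(-9 - 5)) = (2*1)*(1/(-14)) = 2*(-1/14*1) = 2*(-1/14) = -⅐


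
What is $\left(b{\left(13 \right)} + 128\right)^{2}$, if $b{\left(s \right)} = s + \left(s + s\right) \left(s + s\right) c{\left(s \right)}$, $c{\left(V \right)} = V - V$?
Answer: $19881$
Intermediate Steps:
$c{\left(V \right)} = 0$
$b{\left(s \right)} = s$ ($b{\left(s \right)} = s + \left(s + s\right) \left(s + s\right) 0 = s + 2 s 2 s 0 = s + 4 s^{2} \cdot 0 = s + 0 = s$)
$\left(b{\left(13 \right)} + 128\right)^{2} = \left(13 + 128\right)^{2} = 141^{2} = 19881$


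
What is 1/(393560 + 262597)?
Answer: 1/656157 ≈ 1.5240e-6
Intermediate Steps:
1/(393560 + 262597) = 1/656157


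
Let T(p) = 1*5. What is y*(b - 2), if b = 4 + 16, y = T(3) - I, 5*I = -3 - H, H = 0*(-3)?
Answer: 504/5 ≈ 100.80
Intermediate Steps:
H = 0
T(p) = 5
I = -⅗ (I = (-3 - 1*0)/5 = (-3 + 0)/5 = (⅕)*(-3) = -⅗ ≈ -0.60000)
y = 28/5 (y = 5 - 1*(-⅗) = 5 + ⅗ = 28/5 ≈ 5.6000)
b = 20
y*(b - 2) = 28*(20 - 2)/5 = (28/5)*18 = 504/5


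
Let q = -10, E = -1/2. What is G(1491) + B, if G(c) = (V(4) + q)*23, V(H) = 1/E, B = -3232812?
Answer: -3233088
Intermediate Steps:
E = -1/2 (E = -1*1/2 = -1/2 ≈ -0.50000)
V(H) = -2 (V(H) = 1/(-1/2) = -2)
G(c) = -276 (G(c) = (-2 - 10)*23 = -12*23 = -276)
G(1491) + B = -276 - 3232812 = -3233088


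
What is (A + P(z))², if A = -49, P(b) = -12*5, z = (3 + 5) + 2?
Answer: 11881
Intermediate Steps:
z = 10 (z = 8 + 2 = 10)
P(b) = -60 (P(b) = -2*30 = -60)
(A + P(z))² = (-49 - 60)² = (-109)² = 11881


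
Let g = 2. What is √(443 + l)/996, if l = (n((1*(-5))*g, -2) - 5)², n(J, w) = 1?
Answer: √51/332 ≈ 0.021510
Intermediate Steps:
l = 16 (l = (1 - 5)² = (-4)² = 16)
√(443 + l)/996 = √(443 + 16)/996 = √459*(1/996) = (3*√51)*(1/996) = √51/332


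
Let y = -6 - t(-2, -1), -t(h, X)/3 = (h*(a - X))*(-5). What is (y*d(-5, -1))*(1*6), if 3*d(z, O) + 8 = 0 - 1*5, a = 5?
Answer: -4524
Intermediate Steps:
t(h, X) = 15*h*(5 - X) (t(h, X) = -3*h*(5 - X)*(-5) = -(-15)*h*(5 - X) = 15*h*(5 - X))
d(z, O) = -13/3 (d(z, O) = -8/3 + (0 - 1*5)/3 = -8/3 + (0 - 5)/3 = -8/3 + (⅓)*(-5) = -8/3 - 5/3 = -13/3)
y = 174 (y = -6 - 15*(-2)*(5 - 1*(-1)) = -6 - 15*(-2)*(5 + 1) = -6 - 15*(-2)*6 = -6 - 1*(-180) = -6 + 180 = 174)
(y*d(-5, -1))*(1*6) = (174*(-13/3))*(1*6) = -754*6 = -4524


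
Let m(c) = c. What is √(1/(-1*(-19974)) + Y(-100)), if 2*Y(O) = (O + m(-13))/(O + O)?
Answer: √11272636497/199740 ≈ 0.53155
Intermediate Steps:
Y(O) = (-13 + O)/(4*O) (Y(O) = ((O - 13)/(O + O))/2 = ((-13 + O)/((2*O)))/2 = ((-13 + O)*(1/(2*O)))/2 = ((-13 + O)/(2*O))/2 = (-13 + O)/(4*O))
√(1/(-1*(-19974)) + Y(-100)) = √(1/(-1*(-19974)) + (¼)*(-13 - 100)/(-100)) = √(1/19974 + (¼)*(-1/100)*(-113)) = √(1/19974 + 113/400) = √(1128731/3994800) = √11272636497/199740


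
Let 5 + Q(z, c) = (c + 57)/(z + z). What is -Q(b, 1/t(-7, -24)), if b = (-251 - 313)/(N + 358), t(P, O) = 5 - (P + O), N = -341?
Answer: 237941/40608 ≈ 5.8595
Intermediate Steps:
t(P, O) = 5 - O - P (t(P, O) = 5 - (O + P) = 5 + (-O - P) = 5 - O - P)
b = -564/17 (b = (-251 - 313)/(-341 + 358) = -564/17 ≈ -33.176)
Q(z, c) = -5 + (57 + c)/(2*z) (Q(z, c) = -5 + (c + 57)/(z + z) = -5 + (57 + c)/((2*z)) = -5 + (57 + c)*(1/(2*z)) = -5 + (57 + c)/(2*z))
-Q(b, 1/t(-7, -24)) = -(57 + 1/(5 - 1*(-24) - 1*(-7)) - 10*(-564/17))/(2*(-564/17)) = -(-17)*(57 + 1/(5 + 24 + 7) + 5640/17)/(2*564) = -(-17)*(57 + 1/36 + 5640/17)/(2*564) = -(-17)*237941/(2*564*612) = -1*(-237941/40608) = 237941/40608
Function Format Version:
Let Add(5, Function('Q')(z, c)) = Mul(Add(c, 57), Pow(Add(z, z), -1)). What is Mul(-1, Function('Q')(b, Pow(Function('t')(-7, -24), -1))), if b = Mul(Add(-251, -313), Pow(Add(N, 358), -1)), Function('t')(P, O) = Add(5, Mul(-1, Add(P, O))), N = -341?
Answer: Rational(237941, 40608) ≈ 5.8595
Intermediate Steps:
Function('t')(P, O) = Add(5, Mul(-1, O), Mul(-1, P)) (Function('t')(P, O) = Add(5, Mul(-1, Add(O, P))) = Add(5, Add(Mul(-1, O), Mul(-1, P))) = Add(5, Mul(-1, O), Mul(-1, P)))
b = Rational(-564, 17) (b = Mul(Add(-251, -313), Pow(Add(-341, 358), -1)) = Mul(-564, Pow(17, -1)) = Mul(-564, Rational(1, 17)) = Rational(-564, 17) ≈ -33.176)
Function('Q')(z, c) = Add(-5, Mul(Rational(1, 2), Pow(z, -1), Add(57, c))) (Function('Q')(z, c) = Add(-5, Mul(Add(c, 57), Pow(Add(z, z), -1))) = Add(-5, Mul(Add(57, c), Pow(Mul(2, z), -1))) = Add(-5, Mul(Add(57, c), Mul(Rational(1, 2), Pow(z, -1)))) = Add(-5, Mul(Rational(1, 2), Pow(z, -1), Add(57, c))))
Mul(-1, Function('Q')(b, Pow(Function('t')(-7, -24), -1))) = Mul(-1, Mul(Rational(1, 2), Pow(Rational(-564, 17), -1), Add(57, Pow(Add(5, Mul(-1, -24), Mul(-1, -7)), -1), Mul(-10, Rational(-564, 17))))) = Mul(-1, Mul(Rational(1, 2), Rational(-17, 564), Add(57, Pow(Add(5, 24, 7), -1), Rational(5640, 17)))) = Mul(-1, Mul(Rational(1, 2), Rational(-17, 564), Add(57, Pow(36, -1), Rational(5640, 17)))) = Mul(-1, Mul(Rational(1, 2), Rational(-17, 564), Add(57, Rational(1, 36), Rational(5640, 17)))) = Mul(-1, Mul(Rational(1, 2), Rational(-17, 564), Rational(237941, 612))) = Mul(-1, Rational(-237941, 40608)) = Rational(237941, 40608)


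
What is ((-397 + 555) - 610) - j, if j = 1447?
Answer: -1899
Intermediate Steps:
((-397 + 555) - 610) - j = ((-397 + 555) - 610) - 1*1447 = (158 - 610) - 1447 = -452 - 1447 = -1899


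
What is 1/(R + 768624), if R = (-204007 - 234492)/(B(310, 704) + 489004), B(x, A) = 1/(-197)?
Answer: 96333787/74044374314785 ≈ 1.3010e-6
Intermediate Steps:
B(x, A) = -1/197
R = -86384303/96333787 (R = (-204007 - 234492)/(-1/197 + 489004) = -438499/96333787/197 = -438499*197/96333787 = -86384303/96333787 ≈ -0.89672)
1/(R + 768624) = 1/(-86384303/96333787 + 768624) = 1/(74044374314785/96333787) = 96333787/74044374314785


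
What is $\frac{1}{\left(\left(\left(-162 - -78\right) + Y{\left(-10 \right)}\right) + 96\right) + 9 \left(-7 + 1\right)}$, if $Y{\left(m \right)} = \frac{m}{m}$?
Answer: $- \frac{1}{41} \approx -0.02439$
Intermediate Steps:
$Y{\left(m \right)} = 1$
$\frac{1}{\left(\left(\left(-162 - -78\right) + Y{\left(-10 \right)}\right) + 96\right) + 9 \left(-7 + 1\right)} = \frac{1}{\left(\left(\left(-162 - -78\right) + 1\right) + 96\right) + 9 \left(-7 + 1\right)} = \frac{1}{\left(\left(\left(-162 + 78\right) + 1\right) + 96\right) + 9 \left(-6\right)} = \frac{1}{\left(\left(-84 + 1\right) + 96\right) - 54} = \frac{1}{\left(-83 + 96\right) - 54} = \frac{1}{13 - 54} = \frac{1}{-41} = - \frac{1}{41}$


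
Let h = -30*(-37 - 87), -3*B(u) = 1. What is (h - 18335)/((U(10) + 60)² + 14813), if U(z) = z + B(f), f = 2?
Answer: -131535/176998 ≈ -0.74314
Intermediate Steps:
B(u) = -⅓ (B(u) = -⅓*1 = -⅓)
h = 3720 (h = -30*(-124) = 3720)
U(z) = -⅓ + z (U(z) = z - ⅓ = -⅓ + z)
(h - 18335)/((U(10) + 60)² + 14813) = (3720 - 18335)/(((-⅓ + 10) + 60)² + 14813) = -14615/((29/3 + 60)² + 14813) = -14615/((209/3)² + 14813) = -14615/(43681/9 + 14813) = -14615/176998/9 = -14615*9/176998 = -131535/176998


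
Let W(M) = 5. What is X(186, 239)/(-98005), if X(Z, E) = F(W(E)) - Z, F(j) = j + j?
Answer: 176/98005 ≈ 0.0017958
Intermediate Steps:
F(j) = 2*j
X(Z, E) = 10 - Z (X(Z, E) = 2*5 - Z = 10 - Z)
X(186, 239)/(-98005) = (10 - 1*186)/(-98005) = (10 - 186)*(-1/98005) = -176*(-1/98005) = 176/98005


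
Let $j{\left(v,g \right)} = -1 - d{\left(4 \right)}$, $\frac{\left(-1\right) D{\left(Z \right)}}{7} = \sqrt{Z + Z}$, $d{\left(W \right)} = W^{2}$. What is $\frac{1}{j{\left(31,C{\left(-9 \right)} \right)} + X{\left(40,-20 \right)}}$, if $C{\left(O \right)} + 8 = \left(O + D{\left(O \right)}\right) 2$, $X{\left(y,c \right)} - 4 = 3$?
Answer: $- \frac{1}{10} \approx -0.1$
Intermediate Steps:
$X{\left(y,c \right)} = 7$ ($X{\left(y,c \right)} = 4 + 3 = 7$)
$D{\left(Z \right)} = - 7 \sqrt{2} \sqrt{Z}$ ($D{\left(Z \right)} = - 7 \sqrt{Z + Z} = - 7 \sqrt{2 Z} = - 7 \sqrt{2} \sqrt{Z}$)
$C{\left(O \right)} = -8 + 2 O - 14 \sqrt{2} \sqrt{O}$ ($C{\left(O \right)} = -8 + \left(O - 7 \sqrt{2} \sqrt{O}\right) 2 = -8 - \left(- 2 O + 14 \sqrt{2} \sqrt{O}\right) = -8 + 2 O - 14 \sqrt{2} \sqrt{O}$)
$j{\left(v,g \right)} = -17$ ($j{\left(v,g \right)} = -1 - 4^{2} = -1 - 16 = -17$)
$\frac{1}{j{\left(31,C{\left(-9 \right)} \right)} + X{\left(40,-20 \right)}} = \frac{1}{-17 + 7} = \frac{1}{-10} = - \frac{1}{10}$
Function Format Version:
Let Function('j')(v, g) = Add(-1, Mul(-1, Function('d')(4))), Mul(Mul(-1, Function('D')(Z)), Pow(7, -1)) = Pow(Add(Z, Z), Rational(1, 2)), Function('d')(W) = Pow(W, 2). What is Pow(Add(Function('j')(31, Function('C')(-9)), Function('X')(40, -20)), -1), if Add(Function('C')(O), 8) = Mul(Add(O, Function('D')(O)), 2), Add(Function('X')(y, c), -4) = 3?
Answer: Rational(-1, 10) ≈ -0.10000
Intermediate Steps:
Function('X')(y, c) = 7 (Function('X')(y, c) = Add(4, 3) = 7)
Function('D')(Z) = Mul(-7, Pow(2, Rational(1, 2)), Pow(Z, Rational(1, 2))) (Function('D')(Z) = Mul(-7, Pow(Add(Z, Z), Rational(1, 2))) = Mul(-7, Pow(Mul(2, Z), Rational(1, 2))) = Mul(-7, Mul(Pow(2, Rational(1, 2)), Pow(Z, Rational(1, 2)))) = Mul(-7, Pow(2, Rational(1, 2)), Pow(Z, Rational(1, 2))))
Function('C')(O) = Add(-8, Mul(2, O), Mul(-14, Pow(2, Rational(1, 2)), Pow(O, Rational(1, 2)))) (Function('C')(O) = Add(-8, Mul(Add(O, Mul(-7, Pow(2, Rational(1, 2)), Pow(O, Rational(1, 2)))), 2)) = Add(-8, Add(Mul(2, O), Mul(-14, Pow(2, Rational(1, 2)), Pow(O, Rational(1, 2))))) = Add(-8, Mul(2, O), Mul(-14, Pow(2, Rational(1, 2)), Pow(O, Rational(1, 2)))))
Function('j')(v, g) = -17 (Function('j')(v, g) = Add(-1, Mul(-1, Pow(4, 2))) = Add(-1, Mul(-1, 16)) = Add(-1, -16) = -17)
Pow(Add(Function('j')(31, Function('C')(-9)), Function('X')(40, -20)), -1) = Pow(Add(-17, 7), -1) = Pow(-10, -1) = Rational(-1, 10)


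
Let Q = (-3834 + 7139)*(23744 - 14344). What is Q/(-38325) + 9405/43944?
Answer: -18197970685/22455384 ≈ -810.41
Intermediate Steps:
Q = 31067000 (Q = 3305*9400 = 31067000)
Q/(-38325) + 9405/43944 = 31067000/(-38325) + 9405/43944 = 31067000*(-1/38325) + 9405*(1/43944) = -1242680/1533 + 3135/14648 = -18197970685/22455384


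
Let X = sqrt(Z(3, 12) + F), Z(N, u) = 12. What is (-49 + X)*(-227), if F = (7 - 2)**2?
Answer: 11123 - 227*sqrt(37) ≈ 9742.2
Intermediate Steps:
F = 25 (F = 5**2 = 25)
X = sqrt(37) (X = sqrt(12 + 25) = sqrt(37) ≈ 6.0828)
(-49 + X)*(-227) = (-49 + sqrt(37))*(-227) = 11123 - 227*sqrt(37)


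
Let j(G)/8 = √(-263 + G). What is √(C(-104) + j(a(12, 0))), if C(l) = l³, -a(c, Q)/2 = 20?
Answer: 2*√(-281216 + 2*I*√303) ≈ 0.06565 + 1060.6*I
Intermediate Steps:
a(c, Q) = -40 (a(c, Q) = -2*20 = -40)
j(G) = 8*√(-263 + G)
√(C(-104) + j(a(12, 0))) = √((-104)³ + 8*√(-263 - 40)) = √(-1124864 + 8*√(-303)) = √(-1124864 + 8*(I*√303)) = √(-1124864 + 8*I*√303)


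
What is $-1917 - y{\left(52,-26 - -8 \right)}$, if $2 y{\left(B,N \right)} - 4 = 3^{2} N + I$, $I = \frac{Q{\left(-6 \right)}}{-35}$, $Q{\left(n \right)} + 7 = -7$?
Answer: $- \frac{9191}{5} \approx -1838.2$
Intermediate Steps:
$Q{\left(n \right)} = -14$ ($Q{\left(n \right)} = -7 - 7 = -14$)
$I = \frac{2}{5}$ ($I = - \frac{14}{-35} = \left(-14\right) \left(- \frac{1}{35}\right) = \frac{2}{5} \approx 0.4$)
$y{\left(B,N \right)} = \frac{11}{5} + \frac{9 N}{2}$ ($y{\left(B,N \right)} = 2 + \frac{3^{2} N + \frac{2}{5}}{2} = 2 + \frac{9 N + \frac{2}{5}}{2} = 2 + \frac{\frac{2}{5} + 9 N}{2} = 2 + \left(\frac{1}{5} + \frac{9 N}{2}\right) = \frac{11}{5} + \frac{9 N}{2}$)
$-1917 - y{\left(52,-26 - -8 \right)} = -1917 - \left(\frac{11}{5} + \frac{9 \left(-26 - -8\right)}{2}\right) = -1917 - \left(\frac{11}{5} + \frac{9 \left(-26 + 8\right)}{2}\right) = -1917 - \left(\frac{11}{5} + \frac{9}{2} \left(-18\right)\right) = -1917 - \left(\frac{11}{5} - 81\right) = -1917 - - \frac{394}{5} = -1917 + \frac{394}{5} = - \frac{9191}{5}$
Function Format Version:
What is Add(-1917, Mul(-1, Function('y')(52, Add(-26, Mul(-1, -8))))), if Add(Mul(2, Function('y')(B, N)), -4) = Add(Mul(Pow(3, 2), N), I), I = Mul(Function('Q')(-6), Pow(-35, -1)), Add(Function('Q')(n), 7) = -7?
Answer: Rational(-9191, 5) ≈ -1838.2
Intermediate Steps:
Function('Q')(n) = -14 (Function('Q')(n) = Add(-7, -7) = -14)
I = Rational(2, 5) (I = Mul(-14, Pow(-35, -1)) = Mul(-14, Rational(-1, 35)) = Rational(2, 5) ≈ 0.40000)
Function('y')(B, N) = Add(Rational(11, 5), Mul(Rational(9, 2), N)) (Function('y')(B, N) = Add(2, Mul(Rational(1, 2), Add(Mul(Pow(3, 2), N), Rational(2, 5)))) = Add(2, Mul(Rational(1, 2), Add(Mul(9, N), Rational(2, 5)))) = Add(2, Mul(Rational(1, 2), Add(Rational(2, 5), Mul(9, N)))) = Add(2, Add(Rational(1, 5), Mul(Rational(9, 2), N))) = Add(Rational(11, 5), Mul(Rational(9, 2), N)))
Add(-1917, Mul(-1, Function('y')(52, Add(-26, Mul(-1, -8))))) = Add(-1917, Mul(-1, Add(Rational(11, 5), Mul(Rational(9, 2), Add(-26, Mul(-1, -8)))))) = Add(-1917, Mul(-1, Add(Rational(11, 5), Mul(Rational(9, 2), Add(-26, 8))))) = Add(-1917, Mul(-1, Add(Rational(11, 5), Mul(Rational(9, 2), -18)))) = Add(-1917, Mul(-1, Add(Rational(11, 5), -81))) = Add(-1917, Mul(-1, Rational(-394, 5))) = Add(-1917, Rational(394, 5)) = Rational(-9191, 5)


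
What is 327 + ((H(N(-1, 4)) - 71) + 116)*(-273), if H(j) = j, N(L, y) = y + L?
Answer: -12777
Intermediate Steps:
N(L, y) = L + y
327 + ((H(N(-1, 4)) - 71) + 116)*(-273) = 327 + (((-1 + 4) - 71) + 116)*(-273) = 327 + ((3 - 71) + 116)*(-273) = 327 + (-68 + 116)*(-273) = 327 + 48*(-273) = 327 - 13104 = -12777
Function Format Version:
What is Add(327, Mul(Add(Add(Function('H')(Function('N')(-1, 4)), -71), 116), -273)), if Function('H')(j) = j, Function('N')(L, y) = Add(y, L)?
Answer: -12777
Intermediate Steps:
Function('N')(L, y) = Add(L, y)
Add(327, Mul(Add(Add(Function('H')(Function('N')(-1, 4)), -71), 116), -273)) = Add(327, Mul(Add(Add(Add(-1, 4), -71), 116), -273)) = Add(327, Mul(Add(Add(3, -71), 116), -273)) = Add(327, Mul(Add(-68, 116), -273)) = Add(327, Mul(48, -273)) = Add(327, -13104) = -12777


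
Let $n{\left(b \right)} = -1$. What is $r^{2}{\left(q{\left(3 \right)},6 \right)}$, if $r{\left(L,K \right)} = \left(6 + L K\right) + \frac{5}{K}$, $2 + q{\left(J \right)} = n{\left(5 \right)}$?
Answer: $\frac{4489}{36} \approx 124.69$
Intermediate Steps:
$q{\left(J \right)} = -3$ ($q{\left(J \right)} = -2 - 1 = -3$)
$r{\left(L,K \right)} = 6 + \frac{5}{K} + K L$ ($r{\left(L,K \right)} = \left(6 + K L\right) + \frac{5}{K} = 6 + \frac{5}{K} + K L$)
$r^{2}{\left(q{\left(3 \right)},6 \right)} = \left(6 + \frac{5}{6} + 6 \left(-3\right)\right)^{2} = \left(6 + 5 \cdot \frac{1}{6} - 18\right)^{2} = \left(6 + \frac{5}{6} - 18\right)^{2} = \left(- \frac{67}{6}\right)^{2} = \frac{4489}{36}$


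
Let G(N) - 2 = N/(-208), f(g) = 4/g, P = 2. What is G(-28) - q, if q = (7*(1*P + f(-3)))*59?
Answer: -42619/156 ≈ -273.20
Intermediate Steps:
G(N) = 2 - N/208 (G(N) = 2 + N/(-208) = 2 + N*(-1/208) = 2 - N/208)
q = 826/3 (q = (7*(1*2 + 4/(-3)))*59 = (7*(2 + 4*(-⅓)))*59 = (7*(2 - 4/3))*59 = (7*(⅔))*59 = (14/3)*59 = 826/3 ≈ 275.33)
G(-28) - q = (2 - 1/208*(-28)) - 1*826/3 = (2 + 7/52) - 826/3 = 111/52 - 826/3 = -42619/156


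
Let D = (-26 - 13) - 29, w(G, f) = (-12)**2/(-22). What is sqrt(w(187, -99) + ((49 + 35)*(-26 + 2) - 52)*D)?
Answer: 2*sqrt(4253678)/11 ≈ 374.99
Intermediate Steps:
w(G, f) = -72/11 (w(G, f) = 144*(-1/22) = -72/11)
D = -68 (D = -39 - 29 = -68)
sqrt(w(187, -99) + ((49 + 35)*(-26 + 2) - 52)*D) = sqrt(-72/11 + ((49 + 35)*(-26 + 2) - 52)*(-68)) = sqrt(-72/11 + (84*(-24) - 52)*(-68)) = sqrt(-72/11 + (-2016 - 52)*(-68)) = sqrt(-72/11 - 2068*(-68)) = sqrt(-72/11 + 140624) = sqrt(1546792/11) = 2*sqrt(4253678)/11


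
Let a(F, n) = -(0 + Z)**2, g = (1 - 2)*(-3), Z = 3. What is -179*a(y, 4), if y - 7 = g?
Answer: 1611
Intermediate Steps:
g = 3 (g = -1*(-3) = 3)
y = 10 (y = 7 + 3 = 10)
a(F, n) = -9 (a(F, n) = -(0 + 3)**2 = -1*3**2 = -1*9 = -9)
-179*a(y, 4) = -179*(-9) = 1611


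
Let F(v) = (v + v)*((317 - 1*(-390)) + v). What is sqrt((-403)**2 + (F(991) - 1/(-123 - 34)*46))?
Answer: sqrt(86957858627)/157 ≈ 1878.3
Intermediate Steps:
F(v) = 2*v*(707 + v) (F(v) = (2*v)*((317 + 390) + v) = (2*v)*(707 + v) = 2*v*(707 + v))
sqrt((-403)**2 + (F(991) - 1/(-123 - 34)*46)) = sqrt((-403)**2 + (2*991*(707 + 991) - 1/(-123 - 34)*46)) = sqrt(162409 + (2*991*1698 - 1/(-157)*46)) = sqrt(162409 + (3365436 - 1*(-1/157)*46)) = sqrt(162409 + (3365436 + (1/157)*46)) = sqrt(162409 + (3365436 + 46/157)) = sqrt(162409 + 528373498/157) = sqrt(553871711/157) = sqrt(86957858627)/157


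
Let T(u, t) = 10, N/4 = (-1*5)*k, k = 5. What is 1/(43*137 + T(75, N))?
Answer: 1/5901 ≈ 0.00016946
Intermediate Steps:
N = -100 (N = 4*(-1*5*5) = 4*(-5*5) = 4*(-25) = -100)
1/(43*137 + T(75, N)) = 1/(43*137 + 10) = 1/(5891 + 10) = 1/5901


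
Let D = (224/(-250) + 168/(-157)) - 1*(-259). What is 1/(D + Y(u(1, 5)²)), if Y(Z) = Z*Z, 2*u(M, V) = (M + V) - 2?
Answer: 19625/5358291 ≈ 0.0036625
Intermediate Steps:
u(M, V) = -1 + M/2 + V/2 (u(M, V) = ((M + V) - 2)/2 = (-2 + M + V)/2 = -1 + M/2 + V/2)
Y(Z) = Z²
D = 5044291/19625 (D = (224*(-1/250) + 168*(-1/157)) + 259 = (-112/125 - 168/157) + 259 = -38584/19625 + 259 = 5044291/19625 ≈ 257.03)
1/(D + Y(u(1, 5)²)) = 1/(5044291/19625 + ((-1 + (½)*1 + (½)*5)²)²) = 1/(5044291/19625 + ((-1 + ½ + 5/2)²)²) = 1/(5044291/19625 + (2²)²) = 1/(5044291/19625 + 4²) = 1/(5044291/19625 + 16) = 1/(5358291/19625) = 19625/5358291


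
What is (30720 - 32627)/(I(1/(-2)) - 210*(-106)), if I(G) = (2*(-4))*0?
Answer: -1907/22260 ≈ -0.085669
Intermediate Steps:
I(G) = 0 (I(G) = -8*0 = 0)
(30720 - 32627)/(I(1/(-2)) - 210*(-106)) = (30720 - 32627)/(0 - 210*(-106)) = -1907/(0 + 22260) = -1907/22260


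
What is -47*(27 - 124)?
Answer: 4559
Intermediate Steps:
-47*(27 - 124) = -47*(-97) = 4559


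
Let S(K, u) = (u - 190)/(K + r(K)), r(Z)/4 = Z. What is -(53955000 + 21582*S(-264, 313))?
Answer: -1079059779/20 ≈ -5.3953e+7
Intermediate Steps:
r(Z) = 4*Z
S(K, u) = (-190 + u)/(5*K) (S(K, u) = (u - 190)/(K + 4*K) = (-190 + u)/((5*K)) = (-190 + u)*(1/(5*K)) = (-190 + u)/(5*K))
-(53955000 + 21582*S(-264, 313)) = -21582/(1/((⅕)*(-190 + 313)/(-264) + 2500)) = -21582/(1/((⅕)*(-1/264)*123 + 2500)) = -21582/(1/(-41/440 + 2500)) = -21582/(1/(1099959/440)) = -21582/440/1099959 = -21582*1099959/440 = -1079059779/20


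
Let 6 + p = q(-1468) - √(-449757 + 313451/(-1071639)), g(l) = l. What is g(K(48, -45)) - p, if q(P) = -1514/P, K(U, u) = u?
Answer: -29383/734 + I*√57389537565023354/357213 ≈ -40.031 + 670.64*I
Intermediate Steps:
p = -3647/734 - I*√57389537565023354/357213 (p = -6 + (-1514/(-1468) - √(-449757 + 313451/(-1071639))) = -6 + (-1514*(-1/1468) - √(-449757 + 313451*(-1/1071639))) = -6 + (757/734 - √(-449757 - 313451/1071639)) = -6 + (757/734 - √(-481977455174/1071639)) = -6 + (757/734 - I*√57389537565023354/357213) = -3647/734 - I*√57389537565023354/357213 ≈ -4.9687 - 670.64*I)
g(K(48, -45)) - p = -45 - (-3647/734 - I*√57389537565023354/357213) = -45 + (3647/734 + I*√57389537565023354/357213) = -29383/734 + I*√57389537565023354/357213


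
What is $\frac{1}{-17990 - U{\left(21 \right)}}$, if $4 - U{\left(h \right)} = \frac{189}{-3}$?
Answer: $- \frac{1}{18057} \approx -5.538 \cdot 10^{-5}$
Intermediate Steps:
$U{\left(h \right)} = 67$ ($U{\left(h \right)} = 4 - \frac{189}{-3} = 4 - 189 \left(- \frac{1}{3}\right) = 4 - -63 = 4 + 63 = 67$)
$\frac{1}{-17990 - U{\left(21 \right)}} = \frac{1}{-17990 - 67} = \frac{1}{-18057} = - \frac{1}{18057}$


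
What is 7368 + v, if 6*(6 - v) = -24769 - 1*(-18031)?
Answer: 8497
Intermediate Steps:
v = 1129 (v = 6 - (-24769 - 1*(-18031))/6 = 6 - (-24769 + 18031)/6 = 6 - 1/6*(-6738) = 6 + 1123 = 1129)
7368 + v = 7368 + 1129 = 8497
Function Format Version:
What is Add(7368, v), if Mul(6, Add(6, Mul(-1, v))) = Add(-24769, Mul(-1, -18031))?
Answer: 8497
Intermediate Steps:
v = 1129 (v = Add(6, Mul(Rational(-1, 6), Add(-24769, Mul(-1, -18031)))) = Add(6, Mul(Rational(-1, 6), Add(-24769, 18031))) = Add(6, Mul(Rational(-1, 6), -6738)) = Add(6, 1123) = 1129)
Add(7368, v) = Add(7368, 1129) = 8497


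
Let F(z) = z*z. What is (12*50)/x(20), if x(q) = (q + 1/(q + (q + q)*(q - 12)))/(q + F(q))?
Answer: 28560000/2267 ≈ 12598.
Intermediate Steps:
F(z) = z²
x(q) = (q + 1/(q + 2*q*(-12 + q)))/(q + q²) (x(q) = (q + 1/(q + (q + q)*(q - 12)))/(q + q²) = (q + 1/(q + (2*q)*(-12 + q)))/(q + q²) = (q + 1/(q + 2*q*(-12 + q)))/(q + q²))
(12*50)/x(20) = (12*50)/(((1 - 23*20² + 2*20³)/(20²*(-23 - 21*20 + 2*20²)))) = 600/(((1 - 23*400 + 2*8000)/(400*(-23 - 420 + 2*400)))) = 600/(((1 - 9200 + 16000)/(400*(-23 - 420 + 800)))) = 600/(((1/400)*6801/357)) = 600/(((1/400)*(1/357)*6801)) = 600/(2267/47600) = 600*(47600/2267) = 28560000/2267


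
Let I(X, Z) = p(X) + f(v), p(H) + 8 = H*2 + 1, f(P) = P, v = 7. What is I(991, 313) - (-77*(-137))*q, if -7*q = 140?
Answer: 212962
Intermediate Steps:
q = -20 (q = -1/7*140 = -20)
p(H) = -7 + 2*H (p(H) = -8 + (H*2 + 1) = -8 + (2*H + 1) = -8 + (1 + 2*H) = -7 + 2*H)
I(X, Z) = 2*X (I(X, Z) = (-7 + 2*X) + 7 = 2*X)
I(991, 313) - (-77*(-137))*q = 2*991 - (-77*(-137))*(-20) = 1982 - 10549*(-20) = 1982 - 1*(-210980) = 1982 + 210980 = 212962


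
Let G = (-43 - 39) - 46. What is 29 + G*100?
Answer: -12771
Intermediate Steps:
G = -128 (G = -82 - 46 = -128)
29 + G*100 = 29 - 128*100 = 29 - 12800 = -12771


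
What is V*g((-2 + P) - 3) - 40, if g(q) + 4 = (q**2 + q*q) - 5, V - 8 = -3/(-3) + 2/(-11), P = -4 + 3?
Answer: 5671/11 ≈ 515.54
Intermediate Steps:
P = -1
V = 97/11 (V = 8 + (-3/(-3) + 2/(-11)) = 8 + (-3*(-1/3) + 2*(-1/11)) = 8 + (1 - 2/11) = 8 + 9/11 = 97/11 ≈ 8.8182)
g(q) = -9 + 2*q**2 (g(q) = -4 + ((q**2 + q*q) - 5) = -4 + ((q**2 + q**2) - 5) = -4 + (2*q**2 - 5) = -4 + (-5 + 2*q**2) = -9 + 2*q**2)
V*g((-2 + P) - 3) - 40 = 97*(-9 + 2*((-2 - 1) - 3)**2)/11 - 40 = 97*(-9 + 2*(-3 - 3)**2)/11 - 40 = 97*(-9 + 2*(-6)**2)/11 - 40 = 97*(-9 + 2*36)/11 - 40 = 97*(-9 + 72)/11 - 40 = (97/11)*63 - 40 = 6111/11 - 40 = 5671/11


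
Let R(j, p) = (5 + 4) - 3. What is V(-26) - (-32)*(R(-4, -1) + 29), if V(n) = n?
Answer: 1094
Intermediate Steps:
R(j, p) = 6 (R(j, p) = 9 - 3 = 6)
V(-26) - (-32)*(R(-4, -1) + 29) = -26 - (-32)*(6 + 29) = -26 - (-32)*35 = -26 - 1*(-1120) = -26 + 1120 = 1094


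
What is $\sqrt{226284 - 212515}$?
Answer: $7 \sqrt{281} \approx 117.34$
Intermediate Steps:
$\sqrt{226284 - 212515} = \sqrt{13769} = 7 \sqrt{281}$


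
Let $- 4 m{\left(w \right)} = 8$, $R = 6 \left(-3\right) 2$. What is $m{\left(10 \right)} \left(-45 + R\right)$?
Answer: $162$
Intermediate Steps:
$R = -36$ ($R = \left(-18\right) 2 = -36$)
$m{\left(w \right)} = -2$ ($m{\left(w \right)} = \left(- \frac{1}{4}\right) 8 = -2$)
$m{\left(10 \right)} \left(-45 + R\right) = - 2 \left(-45 - 36\right) = \left(-2\right) \left(-81\right) = 162$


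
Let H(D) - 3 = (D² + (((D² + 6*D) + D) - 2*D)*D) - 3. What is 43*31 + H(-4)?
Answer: 1365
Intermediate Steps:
H(D) = D² + D*(D² + 5*D) (H(D) = 3 + ((D² + (((D² + 6*D) + D) - 2*D)*D) - 3) = 3 + ((D² + ((D² + 7*D) - 2*D)*D) - 3) = 3 + ((D² + (D² + 5*D)*D) - 3) = 3 + ((D² + D*(D² + 5*D)) - 3) = 3 + (-3 + D² + D*(D² + 5*D)) = D² + D*(D² + 5*D))
43*31 + H(-4) = 43*31 + (-4)²*(6 - 4) = 1333 + 16*2 = 1333 + 32 = 1365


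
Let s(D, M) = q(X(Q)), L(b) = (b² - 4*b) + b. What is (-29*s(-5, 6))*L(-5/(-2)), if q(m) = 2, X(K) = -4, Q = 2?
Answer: 145/2 ≈ 72.500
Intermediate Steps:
L(b) = b² - 3*b
s(D, M) = 2
(-29*s(-5, 6))*L(-5/(-2)) = (-29*2)*((-5/(-2))*(-3 - 5/(-2))) = -58*(-5*(-½))*(-3 - 5*(-½)) = -145*(-3 + 5/2) = -145*(-1)/2 = -58*(-5/4) = 145/2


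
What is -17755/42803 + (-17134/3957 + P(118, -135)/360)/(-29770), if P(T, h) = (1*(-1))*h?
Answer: -16726937397197/40337509533360 ≈ -0.41467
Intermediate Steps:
P(T, h) = -h
-17755/42803 + (-17134/3957 + P(118, -135)/360)/(-29770) = -17755/42803 + (-17134/3957 - 1*(-135)/360)/(-29770) = -17755*1/42803 + (-17134*1/3957 + 135*(1/360))*(-1/29770) = -17755/42803 + (-17134/3957 + 3/8)*(-1/29770) = -17755/42803 - 125201/31656*(-1/29770) = -17755/42803 + 125201/942399120 = -16726937397197/40337509533360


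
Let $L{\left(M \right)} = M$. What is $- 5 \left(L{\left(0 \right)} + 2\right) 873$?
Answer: $-8730$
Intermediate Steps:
$- 5 \left(L{\left(0 \right)} + 2\right) 873 = - 5 \left(0 + 2\right) 873 = \left(-5\right) 2 \cdot 873 = \left(-10\right) 873 = -8730$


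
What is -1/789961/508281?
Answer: -1/401522167041 ≈ -2.4905e-12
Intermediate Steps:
-1/789961/508281 = -1*1/789961*(1/508281) = -1/789961*1/508281 = -1/401522167041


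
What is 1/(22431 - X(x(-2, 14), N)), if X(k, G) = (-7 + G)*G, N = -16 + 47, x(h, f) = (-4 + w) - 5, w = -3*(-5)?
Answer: 1/21687 ≈ 4.6111e-5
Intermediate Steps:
w = 15
x(h, f) = 6 (x(h, f) = (-4 + 15) - 5 = 11 - 5 = 6)
N = 31
X(k, G) = G*(-7 + G)
1/(22431 - X(x(-2, 14), N)) = 1/(22431 - 31*(-7 + 31)) = 1/(22431 - 31*24) = 1/(22431 - 1*744) = 1/(22431 - 744) = 1/21687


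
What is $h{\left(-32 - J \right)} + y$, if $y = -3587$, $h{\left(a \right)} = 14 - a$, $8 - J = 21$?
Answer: $-3554$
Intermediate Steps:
$J = -13$ ($J = 8 - 21 = -13$)
$h{\left(-32 - J \right)} + y = \left(14 - \left(-32 - -13\right)\right) - 3587 = \left(14 - \left(-32 + 13\right)\right) - 3587 = \left(14 - -19\right) - 3587 = \left(14 + 19\right) - 3587 = 33 - 3587 = -3554$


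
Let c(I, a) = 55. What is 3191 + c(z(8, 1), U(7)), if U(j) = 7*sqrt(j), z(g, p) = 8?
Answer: 3246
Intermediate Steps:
3191 + c(z(8, 1), U(7)) = 3191 + 55 = 3246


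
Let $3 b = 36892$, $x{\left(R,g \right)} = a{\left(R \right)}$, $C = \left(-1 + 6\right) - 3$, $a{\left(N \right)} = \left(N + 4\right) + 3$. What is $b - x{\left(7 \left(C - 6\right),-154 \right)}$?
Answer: $\frac{36955}{3} \approx 12318.0$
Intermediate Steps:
$a{\left(N \right)} = 7 + N$ ($a{\left(N \right)} = \left(4 + N\right) + 3 = 7 + N$)
$C = 2$ ($C = 5 - 3 = 2$)
$x{\left(R,g \right)} = 7 + R$
$b = \frac{36892}{3}$ ($b = \frac{1}{3} \cdot 36892 = \frac{36892}{3} \approx 12297.0$)
$b - x{\left(7 \left(C - 6\right),-154 \right)} = \frac{36892}{3} - \left(7 + 7 \left(2 - 6\right)\right) = \frac{36892}{3} - \left(7 + 7 \left(-4\right)\right) = \frac{36892}{3} - \left(7 - 28\right) = \frac{36892}{3} - -21 = \frac{36892}{3} + 21 = \frac{36955}{3}$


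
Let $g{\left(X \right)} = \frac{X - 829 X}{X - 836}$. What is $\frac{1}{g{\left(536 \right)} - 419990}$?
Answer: $- \frac{25}{10462766} \approx -2.3894 \cdot 10^{-6}$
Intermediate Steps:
$g{\left(X \right)} = - \frac{828 X}{-836 + X}$ ($g{\left(X \right)} = \frac{\left(-828\right) X}{-836 + X} = - \frac{828 X}{-836 + X}$)
$\frac{1}{g{\left(536 \right)} - 419990} = \frac{1}{\left(-828\right) 536 \frac{1}{-836 + 536} - 419990} = \frac{1}{\left(-828\right) 536 \frac{1}{-300} - 419990} = \frac{1}{\left(-828\right) 536 \left(- \frac{1}{300}\right) - 419990} = \frac{1}{\frac{36984}{25} - 419990} = \frac{1}{- \frac{10462766}{25}} = - \frac{25}{10462766}$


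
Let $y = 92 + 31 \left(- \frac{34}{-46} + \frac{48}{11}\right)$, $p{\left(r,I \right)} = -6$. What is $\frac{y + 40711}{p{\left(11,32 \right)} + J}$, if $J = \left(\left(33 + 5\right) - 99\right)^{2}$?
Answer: $\frac{2072636}{187979} \approx 11.026$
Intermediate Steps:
$y = \frac{63297}{253}$ ($y = 92 + 31 \left(\left(-34\right) \left(- \frac{1}{46}\right) + 48 \cdot \frac{1}{11}\right) = 92 + 31 \left(\frac{17}{23} + \frac{48}{11}\right) = 92 + 31 \cdot \frac{1291}{253} = 92 + \frac{40021}{253} = \frac{63297}{253} \approx 250.19$)
$J = 3721$ ($J = \left(38 - 99\right)^{2} = \left(-61\right)^{2} = 3721$)
$\frac{y + 40711}{p{\left(11,32 \right)} + J} = \frac{\frac{63297}{253} + 40711}{-6 + 3721} = \frac{10363180}{253 \cdot 3715} = \frac{10363180}{253} \cdot \frac{1}{3715} = \frac{2072636}{187979}$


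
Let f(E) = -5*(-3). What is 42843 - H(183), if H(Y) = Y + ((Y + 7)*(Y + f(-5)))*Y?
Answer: -6841800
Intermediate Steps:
f(E) = 15
H(Y) = Y + Y*(7 + Y)*(15 + Y) (H(Y) = Y + ((Y + 7)*(Y + 15))*Y = Y + ((7 + Y)*(15 + Y))*Y = Y + Y*(7 + Y)*(15 + Y))
42843 - H(183) = 42843 - 183*(106 + 183**2 + 22*183) = 42843 - 183*(106 + 33489 + 4026) = 42843 - 183*37621 = 42843 - 1*6884643 = 42843 - 6884643 = -6841800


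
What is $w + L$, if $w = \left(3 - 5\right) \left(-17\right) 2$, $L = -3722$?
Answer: $-3654$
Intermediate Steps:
$w = 68$ ($w = \left(-2\right) \left(-17\right) 2 = 34 \cdot 2 = 68$)
$w + L = 68 - 3722 = -3654$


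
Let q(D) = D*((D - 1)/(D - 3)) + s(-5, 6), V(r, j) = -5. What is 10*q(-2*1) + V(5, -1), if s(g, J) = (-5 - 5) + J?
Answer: -57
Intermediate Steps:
s(g, J) = -10 + J
q(D) = -4 + D*(-1 + D)/(-3 + D) (q(D) = D*((D - 1)/(D - 3)) + (-10 + 6) = D*((-1 + D)/(-3 + D)) - 4 = D*(-1 + D)/(-3 + D) - 4 = -4 + D*(-1 + D)/(-3 + D))
10*q(-2*1) + V(5, -1) = 10*((12 + (-2*1)² - (-10))/(-3 - 2*1)) - 5 = 10*((12 + (-2)² - 5*(-2))/(-3 - 2)) - 5 = 10*((12 + 4 + 10)/(-5)) - 5 = 10*(-⅕*26) - 5 = 10*(-26/5) - 5 = -52 - 5 = -57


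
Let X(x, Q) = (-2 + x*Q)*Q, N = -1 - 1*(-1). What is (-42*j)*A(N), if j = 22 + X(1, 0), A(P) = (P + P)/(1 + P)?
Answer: 0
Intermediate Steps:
N = 0 (N = -1 + 1 = 0)
X(x, Q) = Q*(-2 + Q*x) (X(x, Q) = (-2 + Q*x)*Q = Q*(-2 + Q*x))
A(P) = 2*P/(1 + P) (A(P) = (2*P)/(1 + P) = 2*P/(1 + P))
j = 22 (j = 22 + 0*(-2 + 0*1) = 22 + 0*(-2 + 0) = 22 + 0*(-2) = 22 + 0 = 22)
(-42*j)*A(N) = (-42*22)*(2*0/(1 + 0)) = -1848*0/1 = -1848*0 = -924*0 = 0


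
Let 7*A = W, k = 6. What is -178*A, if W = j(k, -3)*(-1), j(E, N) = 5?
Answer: 890/7 ≈ 127.14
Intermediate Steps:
W = -5 (W = 5*(-1) = -5)
A = -5/7 (A = (⅐)*(-5) = -5/7 ≈ -0.71429)
-178*A = -178*(-5/7) = 890/7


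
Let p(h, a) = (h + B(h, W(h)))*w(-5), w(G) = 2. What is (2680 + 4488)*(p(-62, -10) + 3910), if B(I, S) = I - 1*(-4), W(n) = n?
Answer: 26306560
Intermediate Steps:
B(I, S) = 4 + I (B(I, S) = I + 4 = 4 + I)
p(h, a) = 8 + 4*h (p(h, a) = (h + (4 + h))*2 = (4 + 2*h)*2 = 8 + 4*h)
(2680 + 4488)*(p(-62, -10) + 3910) = (2680 + 4488)*((8 + 4*(-62)) + 3910) = 7168*((8 - 248) + 3910) = 7168*(-240 + 3910) = 7168*3670 = 26306560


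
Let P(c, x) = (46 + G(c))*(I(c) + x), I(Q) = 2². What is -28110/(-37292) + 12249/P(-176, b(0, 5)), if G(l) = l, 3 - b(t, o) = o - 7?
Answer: -5887514/605995 ≈ -9.7155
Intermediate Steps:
b(t, o) = 10 - o (b(t, o) = 3 - (o - 7) = 3 - (-7 + o) = 3 + (7 - o) = 10 - o)
I(Q) = 4
P(c, x) = (4 + x)*(46 + c) (P(c, x) = (46 + c)*(4 + x) = (4 + x)*(46 + c))
-28110/(-37292) + 12249/P(-176, b(0, 5)) = -28110/(-37292) + 12249/(184 + 4*(-176) + 46*(10 - 1*5) - 176*(10 - 1*5)) = -28110*(-1/37292) + 12249/(184 - 704 + 46*(10 - 5) - 176*(10 - 5)) = 14055/18646 + 12249/(184 - 704 + 46*5 - 176*5) = 14055/18646 + 12249/(184 - 704 + 230 - 880) = 14055/18646 + 12249/(-1170) = 14055/18646 + 12249*(-1/1170) = 14055/18646 - 1361/130 = -5887514/605995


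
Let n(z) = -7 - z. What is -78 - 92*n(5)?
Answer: 1026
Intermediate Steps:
-78 - 92*n(5) = -78 - 92*(-7 - 1*5) = -78 - 92*(-7 - 5) = -78 - 92*(-12) = -78 + 1104 = 1026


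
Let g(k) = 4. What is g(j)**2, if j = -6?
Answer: 16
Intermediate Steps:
g(j)**2 = 4**2 = 16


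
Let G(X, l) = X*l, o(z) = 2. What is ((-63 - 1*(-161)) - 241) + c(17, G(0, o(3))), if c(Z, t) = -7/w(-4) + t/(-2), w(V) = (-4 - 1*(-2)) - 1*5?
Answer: -142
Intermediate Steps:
w(V) = -7 (w(V) = (-4 + 2) - 5 = -2 - 5 = -7)
c(Z, t) = 1 - t/2 (c(Z, t) = -7/(-7) + t/(-2) = -7*(-⅐) + t*(-½) = 1 - t/2)
((-63 - 1*(-161)) - 241) + c(17, G(0, o(3))) = ((-63 - 1*(-161)) - 241) + (1 - 0*2) = ((-63 + 161) - 241) + (1 - ½*0) = (98 - 241) + (1 + 0) = -143 + 1 = -142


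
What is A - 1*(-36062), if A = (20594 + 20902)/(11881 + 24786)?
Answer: 1322326850/36667 ≈ 36063.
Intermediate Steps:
A = 41496/36667 ≈ 1.1317
A - 1*(-36062) = 41496/36667 - 1*(-36062) = 41496/36667 + 36062 = 1322326850/36667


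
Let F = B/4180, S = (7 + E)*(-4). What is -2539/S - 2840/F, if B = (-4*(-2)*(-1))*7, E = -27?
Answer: 118694227/560 ≈ 2.1195e+5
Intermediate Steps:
B = -56 (B = (8*(-1))*7 = -8*7 = -56)
S = 80 (S = (7 - 27)*(-4) = -20*(-4) = 80)
F = -14/1045 (F = -56/4180 = -56*1/4180 = -14/1045 ≈ -0.013397)
-2539/S - 2840/F = -2539/80 - 2840/(-14/1045) = -2539*1/80 - 2840*(-1045/14) = -2539/80 + 1483900/7 = 118694227/560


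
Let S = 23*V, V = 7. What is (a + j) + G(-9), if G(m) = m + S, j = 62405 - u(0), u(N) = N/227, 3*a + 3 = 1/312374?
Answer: 58622603833/937122 ≈ 62556.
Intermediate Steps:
a = -937121/937122 (a = -1 + (1/3)/312374 = -1 + (1/3)*(1/312374) = -1 + 1/937122 = -937121/937122 ≈ -1.0000)
u(N) = N/227 (u(N) = N*(1/227) = N/227)
j = 62405 (j = 62405 - 0/227 = 62405 - 1*0 = 62405 + 0 = 62405)
S = 161 (S = 23*7 = 161)
G(m) = 161 + m (G(m) = m + 161 = 161 + m)
(a + j) + G(-9) = (-937121/937122 + 62405) + (161 - 9) = 58480161289/937122 + 152 = 58622603833/937122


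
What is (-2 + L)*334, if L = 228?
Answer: 75484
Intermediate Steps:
(-2 + L)*334 = (-2 + 228)*334 = 226*334 = 75484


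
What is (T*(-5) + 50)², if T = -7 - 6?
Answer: 13225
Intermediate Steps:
T = -13
(T*(-5) + 50)² = (-13*(-5) + 50)² = (65 + 50)² = 115² = 13225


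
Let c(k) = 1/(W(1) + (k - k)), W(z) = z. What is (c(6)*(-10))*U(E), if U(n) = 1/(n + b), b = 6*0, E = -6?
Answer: 5/3 ≈ 1.6667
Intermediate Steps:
b = 0
U(n) = 1/n (U(n) = 1/(n + 0) = 1/n)
c(k) = 1 (c(k) = 1/(1 + (k - k)) = 1/(1 + 0) = 1/1 = 1)
(c(6)*(-10))*U(E) = (1*(-10))/(-6) = -10*(-⅙) = 5/3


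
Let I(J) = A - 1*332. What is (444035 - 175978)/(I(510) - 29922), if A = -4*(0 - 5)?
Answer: -268057/30234 ≈ -8.8661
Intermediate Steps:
A = 20 (A = -4*(-5) = 20)
I(J) = -312 (I(J) = 20 - 1*332 = 20 - 332 = -312)
(444035 - 175978)/(I(510) - 29922) = (444035 - 175978)/(-312 - 29922) = 268057/(-30234) = 268057*(-1/30234) = -268057/30234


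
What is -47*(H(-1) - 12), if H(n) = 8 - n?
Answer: 141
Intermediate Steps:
-47*(H(-1) - 12) = -47*((8 - 1*(-1)) - 12) = -47*((8 + 1) - 12) = -47*(9 - 12) = -47*(-3) = 141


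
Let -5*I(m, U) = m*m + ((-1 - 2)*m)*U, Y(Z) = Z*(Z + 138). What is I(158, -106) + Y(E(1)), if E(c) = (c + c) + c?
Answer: -73093/5 ≈ -14619.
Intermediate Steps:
E(c) = 3*c (E(c) = 2*c + c = 3*c)
Y(Z) = Z*(138 + Z)
I(m, U) = -m**2/5 + 3*U*m/5 (I(m, U) = -(m*m + ((-1 - 2)*m)*U)/5 = -(m**2 + (-3*m)*U)/5 = -(m**2 - 3*U*m)/5 = -m**2/5 + 3*U*m/5)
I(158, -106) + Y(E(1)) = (1/5)*158*(-1*158 + 3*(-106)) + (3*1)*(138 + 3*1) = (1/5)*158*(-158 - 318) + 3*(138 + 3) = (1/5)*158*(-476) + 3*141 = -75208/5 + 423 = -73093/5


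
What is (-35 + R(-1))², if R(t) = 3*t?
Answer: 1444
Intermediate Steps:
(-35 + R(-1))² = (-35 + 3*(-1))² = (-35 - 3)² = (-38)² = 1444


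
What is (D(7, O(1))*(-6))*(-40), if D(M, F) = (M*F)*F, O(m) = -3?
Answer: 15120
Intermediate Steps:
D(M, F) = M*F² (D(M, F) = (F*M)*F = M*F²)
(D(7, O(1))*(-6))*(-40) = ((7*(-3)²)*(-6))*(-40) = ((7*9)*(-6))*(-40) = (63*(-6))*(-40) = -378*(-40) = 15120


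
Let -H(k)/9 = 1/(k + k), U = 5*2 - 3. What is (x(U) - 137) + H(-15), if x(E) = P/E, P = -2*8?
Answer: -9729/70 ≈ -138.99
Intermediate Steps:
P = -16
U = 7 (U = 10 - 3 = 7)
x(E) = -16/E
H(k) = -9/(2*k) (H(k) = -9/(k + k) = -9*1/(2*k) = -9/(2*k))
(x(U) - 137) + H(-15) = (-16/7 - 137) - 9/2/(-15) = (-16*⅐ - 137) - 9/2*(-1/15) = (-16/7 - 137) + 3/10 = -975/7 + 3/10 = -9729/70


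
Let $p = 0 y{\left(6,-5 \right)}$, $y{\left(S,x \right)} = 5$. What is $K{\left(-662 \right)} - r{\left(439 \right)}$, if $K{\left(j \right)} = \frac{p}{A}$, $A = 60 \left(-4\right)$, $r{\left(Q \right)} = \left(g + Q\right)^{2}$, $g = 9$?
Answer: $-200704$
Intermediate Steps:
$r{\left(Q \right)} = \left(9 + Q\right)^{2}$
$A = -240$
$p = 0$ ($p = 0 \cdot 5 = 0$)
$K{\left(j \right)} = 0$ ($K{\left(j \right)} = \frac{0}{-240} = 0 \left(- \frac{1}{240}\right) = 0$)
$K{\left(-662 \right)} - r{\left(439 \right)} = 0 - \left(9 + 439\right)^{2} = 0 - 448^{2} = 0 - 200704 = -200704$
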